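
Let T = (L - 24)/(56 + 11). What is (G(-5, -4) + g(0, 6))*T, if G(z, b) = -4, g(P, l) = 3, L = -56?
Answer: 80/67 ≈ 1.1940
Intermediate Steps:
T = -80/67 (T = (-56 - 24)/(56 + 11) = -80/67 ≈ -1.1940)
(G(-5, -4) + g(0, 6))*T = (-4 + 3)*(-80/67) = -1*(-80/67) = 80/67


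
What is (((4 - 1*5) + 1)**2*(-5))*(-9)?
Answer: 0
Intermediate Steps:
(((4 - 1*5) + 1)**2*(-5))*(-9) = (((4 - 5) + 1)**2*(-5))*(-9) = ((-1 + 1)**2*(-5))*(-9) = (0**2*(-5))*(-9) = (0*(-5))*(-9) = 0*(-9) = 0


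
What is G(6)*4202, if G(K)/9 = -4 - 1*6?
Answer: -378180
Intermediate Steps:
G(K) = -90 (G(K) = 9*(-4 - 1*6) = 9*(-4 - 6) = 9*(-10) = -90)
G(6)*4202 = -90*4202 = -378180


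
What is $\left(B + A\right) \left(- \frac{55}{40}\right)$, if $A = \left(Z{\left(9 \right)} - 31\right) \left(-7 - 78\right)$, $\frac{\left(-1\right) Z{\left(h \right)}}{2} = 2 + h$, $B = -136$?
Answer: $- \frac{48059}{8} \approx -6007.4$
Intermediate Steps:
$Z{\left(h \right)} = -4 - 2 h$ ($Z{\left(h \right)} = - 2 \left(2 + h\right) = -4 - 2 h$)
$A = 4505$ ($A = \left(\left(-4 - 18\right) - 31\right) \left(-7 - 78\right) = \left(\left(-4 - 18\right) - 31\right) \left(-85\right) = \left(-22 - 31\right) \left(-85\right) = \left(-53\right) \left(-85\right) = 4505$)
$\left(B + A\right) \left(- \frac{55}{40}\right) = \left(-136 + 4505\right) \left(- \frac{55}{40}\right) = 4369 \left(\left(-55\right) \frac{1}{40}\right) = 4369 \left(- \frac{11}{8}\right) = - \frac{48059}{8}$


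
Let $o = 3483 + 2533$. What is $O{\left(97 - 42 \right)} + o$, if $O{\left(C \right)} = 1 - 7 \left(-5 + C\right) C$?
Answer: $-13233$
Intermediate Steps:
$O{\left(C \right)} = 1 - 7 C \left(-5 + C\right)$
$o = 6016$
$O{\left(97 - 42 \right)} + o = \left(1 - 7 \left(97 - 42\right)^{2} + 35 \left(97 - 42\right)\right) + 6016 = \left(1 - 7 \cdot 55^{2} + 35 \cdot 55\right) + 6016 = \left(1 - 21175 + 1925\right) + 6016 = -19249 + 6016 = -13233$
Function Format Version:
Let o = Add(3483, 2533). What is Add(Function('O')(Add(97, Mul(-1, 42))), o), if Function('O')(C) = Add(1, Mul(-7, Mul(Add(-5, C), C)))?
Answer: -13233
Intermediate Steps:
Function('O')(C) = Add(1, Mul(-7, C, Add(-5, C))) (Function('O')(C) = Add(1, Mul(-7, Mul(C, Add(-5, C)))) = Add(1, Mul(-7, C, Add(-5, C))))
o = 6016
Add(Function('O')(Add(97, Mul(-1, 42))), o) = Add(Add(1, Mul(-7, Pow(Add(97, Mul(-1, 42)), 2)), Mul(35, Add(97, Mul(-1, 42)))), 6016) = Add(Add(1, Mul(-7, Pow(Add(97, -42), 2)), Mul(35, Add(97, -42))), 6016) = Add(Add(1, Mul(-7, Pow(55, 2)), Mul(35, 55)), 6016) = Add(Add(1, Mul(-7, 3025), 1925), 6016) = Add(Add(1, -21175, 1925), 6016) = Add(-19249, 6016) = -13233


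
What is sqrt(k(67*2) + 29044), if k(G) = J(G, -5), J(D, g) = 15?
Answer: sqrt(29059) ≈ 170.47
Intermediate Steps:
k(G) = 15
sqrt(k(67*2) + 29044) = sqrt(15 + 29044) = sqrt(29059)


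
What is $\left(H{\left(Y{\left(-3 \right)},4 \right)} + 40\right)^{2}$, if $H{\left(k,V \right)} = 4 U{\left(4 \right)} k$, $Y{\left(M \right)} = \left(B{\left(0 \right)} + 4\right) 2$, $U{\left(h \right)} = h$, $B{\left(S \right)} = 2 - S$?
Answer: $53824$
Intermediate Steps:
$Y{\left(M \right)} = 12$ ($Y{\left(M \right)} = \left(\left(2 - 0\right) + 4\right) 2 = \left(\left(2 + 0\right) + 4\right) 2 = \left(2 + 4\right) 2 = 6 \cdot 2 = 12$)
$H{\left(k,V \right)} = 16 k$ ($H{\left(k,V \right)} = 4 \cdot 4 k = 16 k$)
$\left(H{\left(Y{\left(-3 \right)},4 \right)} + 40\right)^{2} = \left(16 \cdot 12 + 40\right)^{2} = \left(192 + 40\right)^{2} = 232^{2} = 53824$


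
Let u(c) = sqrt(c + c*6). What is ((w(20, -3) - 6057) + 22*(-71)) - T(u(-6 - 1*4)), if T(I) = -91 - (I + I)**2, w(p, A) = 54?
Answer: -7754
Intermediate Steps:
u(c) = sqrt(7)*sqrt(c) (u(c) = sqrt(c + 6*c) = sqrt(7*c) = sqrt(7)*sqrt(c))
T(I) = -91 - 4*I**2 (T(I) = -91 - (2*I)**2 = -91 - 4*I**2)
((w(20, -3) - 6057) + 22*(-71)) - T(u(-6 - 1*4)) = ((54 - 6057) + 22*(-71)) - (-91 - 4*(sqrt(7)*sqrt(-6 - 1*4))**2) = (-6003 - 1562) - (-91 - 4*(sqrt(7)*sqrt(-6 - 4))**2) = -7565 - (-91 - 4*(sqrt(7)*sqrt(-10))**2) = -7565 - (-91 - 4*(sqrt(7)*(I*sqrt(10)))**2) = -7565 - (-91 - 4*(I*sqrt(70))**2) = -7565 - (-91 - 4*(-70)) = -7565 - (-91 + 280) = -7565 - 1*189 = -7565 - 189 = -7754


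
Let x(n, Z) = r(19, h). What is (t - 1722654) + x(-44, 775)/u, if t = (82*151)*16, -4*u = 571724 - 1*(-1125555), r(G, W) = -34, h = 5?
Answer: -2587573121082/1697279 ≈ -1.5245e+6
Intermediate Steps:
x(n, Z) = -34
u = -1697279/4 (u = -(571724 - 1*(-1125555))/4 = -(571724 + 1125555)/4 = -¼*1697279 = -1697279/4 ≈ -4.2432e+5)
t = 198112 (t = 12382*16 = 198112)
(t - 1722654) + x(-44, 775)/u = (198112 - 1722654) - 34/(-1697279/4) = -1524542 - 34*(-4/1697279) = -1524542 + 136/1697279 = -2587573121082/1697279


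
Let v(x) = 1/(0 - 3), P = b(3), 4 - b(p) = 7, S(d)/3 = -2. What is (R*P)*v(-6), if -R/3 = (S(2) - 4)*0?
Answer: 0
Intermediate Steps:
S(d) = -6 (S(d) = 3*(-2) = -6)
b(p) = -3 (b(p) = 4 - 1*7 = 4 - 7 = -3)
P = -3
v(x) = -⅓ (v(x) = 1/(-3) = -⅓)
R = 0 (R = -3*(-6 - 4)*0 = -(-30)*0 = -3*0 = 0)
(R*P)*v(-6) = (0*(-3))*(-⅓) = 0*(-⅓) = 0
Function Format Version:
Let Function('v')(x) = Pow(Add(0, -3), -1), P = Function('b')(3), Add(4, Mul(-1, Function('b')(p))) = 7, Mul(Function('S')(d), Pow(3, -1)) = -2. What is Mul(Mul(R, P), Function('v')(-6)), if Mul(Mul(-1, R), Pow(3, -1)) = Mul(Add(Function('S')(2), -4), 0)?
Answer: 0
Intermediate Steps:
Function('S')(d) = -6 (Function('S')(d) = Mul(3, -2) = -6)
Function('b')(p) = -3 (Function('b')(p) = Add(4, Mul(-1, 7)) = Add(4, -7) = -3)
P = -3
Function('v')(x) = Rational(-1, 3) (Function('v')(x) = Pow(-3, -1) = Rational(-1, 3))
R = 0 (R = Mul(-3, Mul(Add(-6, -4), 0)) = Mul(-3, Mul(-10, 0)) = Mul(-3, 0) = 0)
Mul(Mul(R, P), Function('v')(-6)) = Mul(Mul(0, -3), Rational(-1, 3)) = Mul(0, Rational(-1, 3)) = 0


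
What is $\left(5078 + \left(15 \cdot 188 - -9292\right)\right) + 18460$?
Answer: $35650$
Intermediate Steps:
$\left(5078 + \left(15 \cdot 188 - -9292\right)\right) + 18460 = \left(5078 + \left(2820 + 9292\right)\right) + 18460 = \left(5078 + 12112\right) + 18460 = 17190 + 18460 = 35650$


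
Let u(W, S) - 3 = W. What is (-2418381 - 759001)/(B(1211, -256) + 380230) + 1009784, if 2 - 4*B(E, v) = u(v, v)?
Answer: 1536045466672/1521175 ≈ 1.0098e+6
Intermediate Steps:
u(W, S) = 3 + W
B(E, v) = -¼ - v/4 (B(E, v) = ½ - (3 + v)/4 = ½ + (-¾ - v/4) = -¼ - v/4)
(-2418381 - 759001)/(B(1211, -256) + 380230) + 1009784 = (-2418381 - 759001)/((-¼ - ¼*(-256)) + 380230) + 1009784 = -3177382/((-¼ + 64) + 380230) + 1009784 = -3177382/(255/4 + 380230) + 1009784 = -3177382/1521175/4 + 1009784 = -3177382*4/1521175 + 1009784 = -12709528/1521175 + 1009784 = 1536045466672/1521175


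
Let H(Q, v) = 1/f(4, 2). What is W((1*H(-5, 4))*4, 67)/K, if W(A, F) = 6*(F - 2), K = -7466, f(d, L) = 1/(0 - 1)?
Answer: -195/3733 ≈ -0.052237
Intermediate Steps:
f(d, L) = -1 (f(d, L) = 1/(-1) = -1)
H(Q, v) = -1 (H(Q, v) = 1/(-1) = -1)
W(A, F) = -12 + 6*F (W(A, F) = 6*(-2 + F) = -12 + 6*F)
W((1*H(-5, 4))*4, 67)/K = (-12 + 6*67)/(-7466) = (-12 + 402)*(-1/7466) = 390*(-1/7466) = -195/3733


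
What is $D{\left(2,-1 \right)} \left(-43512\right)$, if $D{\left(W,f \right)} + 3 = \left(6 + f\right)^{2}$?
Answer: $-957264$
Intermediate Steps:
$D{\left(W,f \right)} = -3 + \left(6 + f\right)^{2}$
$D{\left(2,-1 \right)} \left(-43512\right) = \left(-3 + \left(6 - 1\right)^{2}\right) \left(-43512\right) = \left(-3 + 5^{2}\right) \left(-43512\right) = \left(-3 + 25\right) \left(-43512\right) = 22 \left(-43512\right) = -957264$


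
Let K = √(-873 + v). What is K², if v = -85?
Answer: -958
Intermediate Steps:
K = I*√958 (K = √(-873 - 85) = √(-958) = I*√958 ≈ 30.952*I)
K² = (I*√958)² = -958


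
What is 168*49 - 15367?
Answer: -7135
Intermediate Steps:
168*49 - 15367 = 8232 - 15367 = -7135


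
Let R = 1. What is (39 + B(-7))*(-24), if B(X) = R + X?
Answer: -792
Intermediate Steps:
B(X) = 1 + X
(39 + B(-7))*(-24) = (39 + (1 - 7))*(-24) = (39 - 6)*(-24) = 33*(-24) = -792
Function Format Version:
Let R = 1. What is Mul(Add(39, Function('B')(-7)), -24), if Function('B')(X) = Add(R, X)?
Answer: -792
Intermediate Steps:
Function('B')(X) = Add(1, X)
Mul(Add(39, Function('B')(-7)), -24) = Mul(Add(39, Add(1, -7)), -24) = Mul(Add(39, -6), -24) = Mul(33, -24) = -792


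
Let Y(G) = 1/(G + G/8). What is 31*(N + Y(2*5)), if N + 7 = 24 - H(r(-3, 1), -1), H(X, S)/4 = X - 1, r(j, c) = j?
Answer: 46159/45 ≈ 1025.8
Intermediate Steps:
H(X, S) = -4 + 4*X (H(X, S) = 4*(X - 1) = 4*(-1 + X) = -4 + 4*X)
N = 33 (N = -7 + (24 - (-4 + 4*(-3))) = -7 + (24 - (-4 - 12)) = -7 + (24 - 1*(-16)) = -7 + (24 + 16) = -7 + 40 = 33)
Y(G) = 8/(9*G) (Y(G) = 1/(G + G*(1/8)) = 1/(G + G/8) = 1/(9*G/8) = 8/(9*G))
31*(N + Y(2*5)) = 31*(33 + 8/(9*((2*5)))) = 31*(33 + (8/9)/10) = 31*(33 + (8/9)*(1/10)) = 31*(33 + 4/45) = 31*(1489/45) = 46159/45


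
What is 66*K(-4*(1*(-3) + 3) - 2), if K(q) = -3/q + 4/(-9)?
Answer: 209/3 ≈ 69.667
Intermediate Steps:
K(q) = -4/9 - 3/q (K(q) = -3/q + 4*(-⅑) = -3/q - 4/9 = -4/9 - 3/q)
66*K(-4*(1*(-3) + 3) - 2) = 66*(-4/9 - 3/(-4*(1*(-3) + 3) - 2)) = 66*(-4/9 - 3/(-4*(-3 + 3) - 2)) = 66*(-4/9 - 3/(-4*0 - 2)) = 66*(-4/9 - 3/(0 - 2)) = 66*(-4/9 - 3/(-2)) = 66*(-4/9 - 3*(-½)) = 66*(-4/9 + 3/2) = 66*(19/18) = 209/3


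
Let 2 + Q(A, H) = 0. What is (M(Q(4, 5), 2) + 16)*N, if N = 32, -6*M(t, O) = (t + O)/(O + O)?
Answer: 512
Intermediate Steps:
Q(A, H) = -2 (Q(A, H) = -2 + 0 = -2)
M(t, O) = -(O + t)/(12*O) (M(t, O) = -(t + O)/(6*(O + O)) = -(O + t)/(6*(2*O)) = -(O + t)*1/(2*O)/6 = -(O + t)/(12*O))
(M(Q(4, 5), 2) + 16)*N = ((1/12)*(-1*2 - 1*(-2))/2 + 16)*32 = ((1/12)*(1/2)*(-2 + 2) + 16)*32 = ((1/12)*(1/2)*0 + 16)*32 = (0 + 16)*32 = 16*32 = 512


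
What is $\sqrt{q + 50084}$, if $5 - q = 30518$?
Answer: $\sqrt{19571} \approx 139.9$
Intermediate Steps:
$q = -30513$ ($q = 5 - 30518 = -30513$)
$\sqrt{q + 50084} = \sqrt{-30513 + 50084} = \sqrt{19571}$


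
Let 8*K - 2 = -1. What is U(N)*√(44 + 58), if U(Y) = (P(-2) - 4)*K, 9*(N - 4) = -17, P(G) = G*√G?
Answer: -√102/2 - I*√51/2 ≈ -5.0498 - 3.5707*I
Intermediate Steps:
K = ⅛ (K = ¼ + (⅛)*(-1) = ¼ - ⅛ = ⅛ ≈ 0.12500)
P(G) = G^(3/2)
N = 19/9 (N = 4 + (⅑)*(-17) = 4 - 17/9 = 19/9 ≈ 2.1111)
U(Y) = -½ - I*√2/4 (U(Y) = ((-2)^(3/2) - 4)*(⅛) = (-2*I*√2 - 4)*(⅛) = (-4 - 2*I*√2)*(⅛) = -½ - I*√2/4)
U(N)*√(44 + 58) = (-½ - I*√2/4)*√(44 + 58) = (-½ - I*√2/4)*√102 = √102*(-½ - I*√2/4)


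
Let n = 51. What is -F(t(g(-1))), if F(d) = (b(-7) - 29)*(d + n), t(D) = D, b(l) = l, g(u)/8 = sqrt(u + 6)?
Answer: 1836 + 288*sqrt(5) ≈ 2480.0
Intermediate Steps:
g(u) = 8*sqrt(6 + u) (g(u) = 8*sqrt(u + 6) = 8*sqrt(6 + u))
F(d) = -1836 - 36*d (F(d) = (-7 - 29)*(d + 51) = -36*(51 + d) = -1836 - 36*d)
-F(t(g(-1))) = -(-1836 - 288*sqrt(6 - 1)) = -(-1836 - 288*sqrt(5)) = 1836 + 288*sqrt(5)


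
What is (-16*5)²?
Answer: 6400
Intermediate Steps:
(-16*5)² = (-80)² = 6400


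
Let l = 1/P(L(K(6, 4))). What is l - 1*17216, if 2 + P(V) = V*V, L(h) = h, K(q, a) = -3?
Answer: -120511/7 ≈ -17216.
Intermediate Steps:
P(V) = -2 + V² (P(V) = -2 + V*V = -2 + V²)
l = ⅐ (l = 1/(-2 + (-3)²) = 1/(-2 + 9) = 1/7 = ⅐ ≈ 0.14286)
l - 1*17216 = ⅐ - 1*17216 = ⅐ - 17216 = -120511/7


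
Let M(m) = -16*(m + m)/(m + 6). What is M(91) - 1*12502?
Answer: -1215606/97 ≈ -12532.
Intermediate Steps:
M(m) = -32*m/(6 + m) (M(m) = -16*2*m/(6 + m) = -32*m/(6 + m))
M(91) - 1*12502 = -32*91/(6 + 91) - 1*12502 = -32*91/97 - 12502 = -32*91*1/97 - 12502 = -2912/97 - 12502 = -1215606/97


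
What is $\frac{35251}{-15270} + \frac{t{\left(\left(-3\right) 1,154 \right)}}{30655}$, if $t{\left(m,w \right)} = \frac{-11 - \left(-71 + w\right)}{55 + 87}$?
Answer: $- \frac{15344939089}{6647046270} \approx -2.3085$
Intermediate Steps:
$t{\left(m,w \right)} = \frac{30}{71} - \frac{w}{142}$ ($t{\left(m,w \right)} = \frac{60 - w}{142} = \left(60 - w\right) \frac{1}{142} = \frac{30}{71} - \frac{w}{142}$)
$\frac{35251}{-15270} + \frac{t{\left(\left(-3\right) 1,154 \right)}}{30655} = \frac{35251}{-15270} + \frac{\frac{30}{71} - \frac{77}{71}}{30655} = 35251 \left(- \frac{1}{15270}\right) + \left(\frac{30}{71} - \frac{77}{71}\right) \frac{1}{30655} = - \frac{35251}{15270} - \frac{47}{2176505} = - \frac{15344939089}{6647046270}$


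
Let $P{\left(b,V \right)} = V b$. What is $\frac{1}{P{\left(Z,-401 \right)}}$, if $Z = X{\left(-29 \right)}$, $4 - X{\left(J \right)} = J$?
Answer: $- \frac{1}{13233} \approx -7.5569 \cdot 10^{-5}$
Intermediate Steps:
$X{\left(J \right)} = 4 - J$
$Z = 33$ ($Z = 4 - -29 = 4 + 29 = 33$)
$\frac{1}{P{\left(Z,-401 \right)}} = \frac{1}{\left(-401\right) 33} = \frac{1}{-13233} = - \frac{1}{13233}$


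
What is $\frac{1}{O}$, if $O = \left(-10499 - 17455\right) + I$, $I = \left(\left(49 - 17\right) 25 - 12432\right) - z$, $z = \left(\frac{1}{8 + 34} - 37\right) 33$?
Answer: $- \frac{14}{537121} \approx -2.6065 \cdot 10^{-5}$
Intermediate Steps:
$z = - \frac{17083}{14}$ ($z = \left(\frac{1}{42} - 37\right) 33 = \left(- \frac{1553}{42}\right) 33 = - \frac{17083}{14} \approx -1220.2$)
$I = - \frac{145765}{14}$ ($I = \left(\left(49 - 17\right) 25 - 12432\right) - - \frac{17083}{14} = \left(32 \cdot 25 - 12432\right) + \frac{17083}{14} = \left(800 - 12432\right) + \frac{17083}{14} = -11632 + \frac{17083}{14} = - \frac{145765}{14} \approx -10412.0$)
$O = - \frac{537121}{14}$ ($O = \left(-10499 - 17455\right) - \frac{145765}{14} = -27954 - \frac{145765}{14} = - \frac{537121}{14} \approx -38366.0$)
$\frac{1}{O} = \frac{1}{- \frac{537121}{14}} = - \frac{14}{537121}$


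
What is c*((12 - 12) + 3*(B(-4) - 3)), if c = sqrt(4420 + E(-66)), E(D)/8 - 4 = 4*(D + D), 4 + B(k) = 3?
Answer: -24*sqrt(57) ≈ -181.20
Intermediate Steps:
B(k) = -1 (B(k) = -4 + 3 = -1)
E(D) = 32 + 64*D (E(D) = 32 + 8*(4*(D + D)) = 32 + 8*(4*(2*D)) = 32 + 8*(8*D) = 32 + 64*D)
c = 2*sqrt(57) (c = sqrt(4420 + (32 + 64*(-66))) = sqrt(4420 + (32 - 4224)) = sqrt(4420 - 4192) = sqrt(228) = 2*sqrt(57) ≈ 15.100)
c*((12 - 12) + 3*(B(-4) - 3)) = (2*sqrt(57))*((12 - 12) + 3*(-1 - 3)) = (2*sqrt(57))*(0 + 3*(-4)) = (2*sqrt(57))*(0 - 12) = (2*sqrt(57))*(-12) = -24*sqrt(57)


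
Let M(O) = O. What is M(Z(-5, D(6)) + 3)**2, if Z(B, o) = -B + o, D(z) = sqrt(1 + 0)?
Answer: 81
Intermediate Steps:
D(z) = 1 (D(z) = sqrt(1) = 1)
Z(B, o) = o - B
M(Z(-5, D(6)) + 3)**2 = ((1 - 1*(-5)) + 3)**2 = ((1 + 5) + 3)**2 = (6 + 3)**2 = 9**2 = 81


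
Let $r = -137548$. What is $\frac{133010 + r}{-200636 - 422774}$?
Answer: $\frac{2269}{311705} \approx 0.0072793$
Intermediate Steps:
$\frac{133010 + r}{-200636 - 422774} = \frac{133010 - 137548}{-200636 - 422774} = - \frac{4538}{-623410} = \left(-4538\right) \left(- \frac{1}{623410}\right) = \frac{2269}{311705}$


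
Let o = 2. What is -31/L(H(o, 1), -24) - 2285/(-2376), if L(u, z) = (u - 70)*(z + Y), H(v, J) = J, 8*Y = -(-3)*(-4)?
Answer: 877067/929016 ≈ 0.94408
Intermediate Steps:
Y = -3/2 (Y = (-(-3)*(-4))/8 = (-1*12)/8 = (1/8)*(-12) = -3/2 ≈ -1.5000)
L(u, z) = (-70 + u)*(-3/2 + z) (L(u, z) = (u - 70)*(z - 3/2) = (-70 + u)*(-3/2 + z))
-31/L(H(o, 1), -24) - 2285/(-2376) = -31/(105 - 70*(-24) - 3/2*1 + 1*(-24)) - 2285/(-2376) = -31/(105 + 1680 - 3/2 - 24) - 2285*(-1/2376) = -31/3519/2 + 2285/2376 = -31*2/3519 + 2285/2376 = -62/3519 + 2285/2376 = 877067/929016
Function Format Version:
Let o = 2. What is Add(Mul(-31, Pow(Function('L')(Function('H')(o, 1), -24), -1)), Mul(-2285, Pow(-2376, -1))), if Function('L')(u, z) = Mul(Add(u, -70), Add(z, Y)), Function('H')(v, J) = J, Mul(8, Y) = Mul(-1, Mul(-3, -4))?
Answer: Rational(877067, 929016) ≈ 0.94408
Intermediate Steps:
Y = Rational(-3, 2) (Y = Mul(Rational(1, 8), Mul(-1, Mul(-3, -4))) = Mul(Rational(1, 8), Mul(-1, 12)) = Mul(Rational(1, 8), -12) = Rational(-3, 2) ≈ -1.5000)
Function('L')(u, z) = Mul(Add(-70, u), Add(Rational(-3, 2), z)) (Function('L')(u, z) = Mul(Add(u, -70), Add(z, Rational(-3, 2))) = Mul(Add(-70, u), Add(Rational(-3, 2), z)))
Add(Mul(-31, Pow(Function('L')(Function('H')(o, 1), -24), -1)), Mul(-2285, Pow(-2376, -1))) = Add(Mul(-31, Pow(Add(105, Mul(-70, -24), Mul(Rational(-3, 2), 1), Mul(1, -24)), -1)), Mul(-2285, Pow(-2376, -1))) = Add(Mul(-31, Pow(Add(105, 1680, Rational(-3, 2), -24), -1)), Mul(-2285, Rational(-1, 2376))) = Add(Mul(-31, Pow(Rational(3519, 2), -1)), Rational(2285, 2376)) = Add(Mul(-31, Rational(2, 3519)), Rational(2285, 2376)) = Add(Rational(-62, 3519), Rational(2285, 2376)) = Rational(877067, 929016)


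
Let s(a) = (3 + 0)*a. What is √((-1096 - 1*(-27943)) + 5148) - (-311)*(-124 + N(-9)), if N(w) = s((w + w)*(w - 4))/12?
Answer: -40741/2 + 9*√395 ≈ -20192.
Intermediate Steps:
s(a) = 3*a
N(w) = w*(-4 + w)/2 (N(w) = (3*((w + w)*(w - 4)))/12 = (3*((2*w)*(-4 + w)))*(1/12) = (3*(2*w*(-4 + w)))*(1/12) = (6*w*(-4 + w))*(1/12) = w*(-4 + w)/2)
√((-1096 - 1*(-27943)) + 5148) - (-311)*(-124 + N(-9)) = √((-1096 - 1*(-27943)) + 5148) - (-311)*(-124 + (½)*(-9)*(-4 - 9)) = √((-1096 + 27943) + 5148) - (-311)*(-124 + (½)*(-9)*(-13)) = √(26847 + 5148) - (-311)*(-124 + 117/2) = √31995 - (-311)*(-131)/2 = 9*√395 - 1*40741/2 = 9*√395 - 40741/2 = -40741/2 + 9*√395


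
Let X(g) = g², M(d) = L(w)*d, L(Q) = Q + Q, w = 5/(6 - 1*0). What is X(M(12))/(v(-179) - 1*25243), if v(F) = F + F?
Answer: -400/25601 ≈ -0.015624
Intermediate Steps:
w = ⅚ (w = 5/(6 + 0) = 5/6 = 5*(⅙) = ⅚ ≈ 0.83333)
v(F) = 2*F
L(Q) = 2*Q
M(d) = 5*d/3 (M(d) = (2*(⅚))*d = 5*d/3)
X(M(12))/(v(-179) - 1*25243) = ((5/3)*12)²/(2*(-179) - 1*25243) = 20²/(-358 - 25243) = 400/(-25601) = 400*(-1/25601) = -400/25601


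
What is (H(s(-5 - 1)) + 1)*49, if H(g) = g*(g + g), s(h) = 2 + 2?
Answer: 1617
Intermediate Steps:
s(h) = 4
H(g) = 2*g**2 (H(g) = g*(2*g) = 2*g**2)
(H(s(-5 - 1)) + 1)*49 = (2*4**2 + 1)*49 = (2*16 + 1)*49 = (32 + 1)*49 = 33*49 = 1617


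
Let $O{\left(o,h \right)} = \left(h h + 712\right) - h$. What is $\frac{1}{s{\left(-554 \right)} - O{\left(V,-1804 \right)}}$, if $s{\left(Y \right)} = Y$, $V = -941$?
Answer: $- \frac{1}{3257486} \approx -3.0699 \cdot 10^{-7}$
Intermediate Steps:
$O{\left(o,h \right)} = 712 + h^{2} - h$ ($O{\left(o,h \right)} = \left(h^{2} + 712\right) - h = \left(712 + h^{2}\right) - h = 712 + h^{2} - h$)
$\frac{1}{s{\left(-554 \right)} - O{\left(V,-1804 \right)}} = \frac{1}{-554 - \left(712 + \left(-1804\right)^{2} - -1804\right)} = \frac{1}{-554 - \left(712 + 3254416 + 1804\right)} = \frac{1}{-554 - 3256932} = \frac{1}{-3257486} = - \frac{1}{3257486}$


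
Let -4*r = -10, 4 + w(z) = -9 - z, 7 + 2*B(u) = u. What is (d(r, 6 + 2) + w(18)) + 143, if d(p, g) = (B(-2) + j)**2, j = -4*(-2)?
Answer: 497/4 ≈ 124.25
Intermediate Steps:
B(u) = -7/2 + u/2
w(z) = -13 - z (w(z) = -4 + (-9 - z) = -13 - z)
r = 5/2 (r = -1/4*(-10) = 5/2 ≈ 2.5000)
j = 8
d(p, g) = 49/4 (d(p, g) = ((-7/2 + (1/2)*(-2)) + 8)**2 = ((-7/2 - 1) + 8)**2 = (-9/2 + 8)**2 = (7/2)**2 = 49/4)
(d(r, 6 + 2) + w(18)) + 143 = (49/4 + (-13 - 1*18)) + 143 = (49/4 + (-13 - 18)) + 143 = (49/4 - 31) + 143 = -75/4 + 143 = 497/4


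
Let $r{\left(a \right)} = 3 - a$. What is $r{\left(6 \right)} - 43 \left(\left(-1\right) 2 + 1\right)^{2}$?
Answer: $-46$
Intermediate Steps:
$r{\left(6 \right)} - 43 \left(\left(-1\right) 2 + 1\right)^{2} = \left(3 - 6\right) - 43 \left(\left(-1\right) 2 + 1\right)^{2} = \left(3 - 6\right) - 43 \left(-2 + 1\right)^{2} = -3 - 43 \left(-1\right)^{2} = -3 - 43 = -46$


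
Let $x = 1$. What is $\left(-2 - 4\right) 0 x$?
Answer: $0$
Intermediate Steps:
$\left(-2 - 4\right) 0 x = \left(-2 - 4\right) 0 \cdot 1 = \left(-6\right) 0 \cdot 1 = 0 \cdot 1 = 0$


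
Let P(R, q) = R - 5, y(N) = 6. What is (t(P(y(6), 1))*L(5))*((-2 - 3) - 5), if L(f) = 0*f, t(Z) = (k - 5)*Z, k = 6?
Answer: 0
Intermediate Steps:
P(R, q) = -5 + R
t(Z) = Z (t(Z) = (6 - 5)*Z = 1*Z = Z)
L(f) = 0
(t(P(y(6), 1))*L(5))*((-2 - 3) - 5) = ((-5 + 6)*0)*((-2 - 3) - 5) = (1*0)*(-5 - 5) = 0*(-10) = 0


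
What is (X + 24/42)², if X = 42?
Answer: 88804/49 ≈ 1812.3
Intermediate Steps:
(X + 24/42)² = (42 + 24/42)² = (42 + 24*(1/42))² = (42 + 4/7)² = (298/7)² = 88804/49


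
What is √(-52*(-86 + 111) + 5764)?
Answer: 12*√31 ≈ 66.813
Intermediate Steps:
√(-52*(-86 + 111) + 5764) = √(-52*25 + 5764) = √(-1300 + 5764) = √4464 = 12*√31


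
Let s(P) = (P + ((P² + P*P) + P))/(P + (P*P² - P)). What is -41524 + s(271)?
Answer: -3049563540/73441 ≈ -41524.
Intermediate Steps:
s(P) = (2*P + 2*P²)/P³ (s(P) = (P + ((P² + P²) + P))/(P + (P³ - P)) = (P + (2*P² + P))/(P³) = (P + (P + 2*P²))/P³ = (2*P + 2*P²)/P³)
-41524 + s(271) = -41524 + 2*(1 + 271)/271² = -41524 + 2*(1/73441)*272 = -41524 + 544/73441 = -3049563540/73441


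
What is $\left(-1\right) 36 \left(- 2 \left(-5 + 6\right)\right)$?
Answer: $72$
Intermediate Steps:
$\left(-1\right) 36 \left(- 2 \left(-5 + 6\right)\right) = - 36 \left(\left(-2\right) 1\right) = \left(-36\right) \left(-2\right) = 72$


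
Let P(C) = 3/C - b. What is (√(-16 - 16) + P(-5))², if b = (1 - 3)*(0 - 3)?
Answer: 289/25 - 264*I*√2/5 ≈ 11.56 - 74.671*I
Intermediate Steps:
b = 6 (b = -2*(-3) = 6)
P(C) = -6 + 3/C (P(C) = 3/C - 1*6 = 3/C - 6 = -6 + 3/C)
(√(-16 - 16) + P(-5))² = (√(-16 - 16) + (-6 + 3/(-5)))² = (√(-32) + (-6 + 3*(-⅕)))² = (4*I*√2 + (-6 - ⅗))² = (4*I*√2 - 33/5)² = (-33/5 + 4*I*√2)²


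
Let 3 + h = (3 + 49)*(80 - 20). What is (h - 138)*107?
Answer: 318753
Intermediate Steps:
h = 3117 (h = -3 + (3 + 49)*(80 - 20) = -3 + 52*60 = -3 + 3120 = 3117)
(h - 138)*107 = (3117 - 138)*107 = 2979*107 = 318753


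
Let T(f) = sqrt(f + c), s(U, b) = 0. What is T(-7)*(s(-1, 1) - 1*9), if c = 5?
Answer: -9*I*sqrt(2) ≈ -12.728*I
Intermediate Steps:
T(f) = sqrt(5 + f) (T(f) = sqrt(f + 5) = sqrt(5 + f))
T(-7)*(s(-1, 1) - 1*9) = sqrt(5 - 7)*(0 - 1*9) = sqrt(-2)*(0 - 9) = (I*sqrt(2))*(-9) = -9*I*sqrt(2)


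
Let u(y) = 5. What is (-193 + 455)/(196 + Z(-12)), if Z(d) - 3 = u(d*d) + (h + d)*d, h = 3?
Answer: 131/156 ≈ 0.83974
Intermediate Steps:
Z(d) = 8 + d*(3 + d) (Z(d) = 3 + (5 + (3 + d)*d) = 3 + (5 + d*(3 + d)) = 8 + d*(3 + d))
(-193 + 455)/(196 + Z(-12)) = (-193 + 455)/(196 + (8 + (-12)**2 + 3*(-12))) = 262/(196 + (8 + 144 - 36)) = 262/(196 + 116) = 262/312 = 262*(1/312) = 131/156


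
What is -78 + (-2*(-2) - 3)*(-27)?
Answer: -105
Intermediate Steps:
-78 + (-2*(-2) - 3)*(-27) = -78 + (4 - 3)*(-27) = -78 + 1*(-27) = -78 - 27 = -105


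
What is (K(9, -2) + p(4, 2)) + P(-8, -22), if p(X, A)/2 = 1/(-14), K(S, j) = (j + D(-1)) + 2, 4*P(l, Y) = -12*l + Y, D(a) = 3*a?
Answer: 215/14 ≈ 15.357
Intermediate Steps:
P(l, Y) = -3*l + Y/4 (P(l, Y) = (-12*l + Y)/4 = (Y - 12*l)/4 = -3*l + Y/4)
K(S, j) = -1 + j (K(S, j) = (j + 3*(-1)) + 2 = (j - 3) + 2 = (-3 + j) + 2 = -1 + j)
p(X, A) = -1/7 (p(X, A) = 2/(-14) = 2*(-1/14) = -1/7)
(K(9, -2) + p(4, 2)) + P(-8, -22) = ((-1 - 2) - 1/7) + (-3*(-8) + (1/4)*(-22)) = (-3 - 1/7) + (24 - 11/2) = -22/7 + 37/2 = 215/14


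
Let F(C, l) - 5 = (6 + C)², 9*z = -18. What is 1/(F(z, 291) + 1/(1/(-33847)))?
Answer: -1/33826 ≈ -2.9563e-5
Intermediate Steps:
z = -2 (z = (⅑)*(-18) = -2)
F(C, l) = 5 + (6 + C)²
1/(F(z, 291) + 1/(1/(-33847))) = 1/((5 + (6 - 2)²) + 1/(1/(-33847))) = 1/((5 + 4²) + 1/(-1/33847)) = 1/((5 + 16) - 33847) = 1/(21 - 33847) = 1/(-33826) = -1/33826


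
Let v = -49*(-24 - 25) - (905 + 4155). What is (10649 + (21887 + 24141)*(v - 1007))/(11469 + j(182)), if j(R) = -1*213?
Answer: -168727999/11256 ≈ -14990.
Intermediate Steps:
j(R) = -213
v = -2659 (v = -49*(-49) - 1*5060 = 2401 - 5060 = -2659)
(10649 + (21887 + 24141)*(v - 1007))/(11469 + j(182)) = (10649 + (21887 + 24141)*(-2659 - 1007))/(11469 - 213) = (10649 + 46028*(-3666))/11256 = (10649 - 168738648)*(1/11256) = -168727999*1/11256 = -168727999/11256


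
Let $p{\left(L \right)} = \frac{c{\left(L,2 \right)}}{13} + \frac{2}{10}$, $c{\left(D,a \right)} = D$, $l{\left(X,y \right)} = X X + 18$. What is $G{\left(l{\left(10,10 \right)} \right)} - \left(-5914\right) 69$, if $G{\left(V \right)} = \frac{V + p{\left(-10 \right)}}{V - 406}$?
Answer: $\frac{7638987887}{18720} \approx 4.0807 \cdot 10^{5}$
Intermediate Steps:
$l{\left(X,y \right)} = 18 + X^{2}$ ($l{\left(X,y \right)} = X^{2} + 18 = 18 + X^{2}$)
$p{\left(L \right)} = \frac{1}{5} + \frac{L}{13}$ ($p{\left(L \right)} = \frac{L}{13} + \frac{2}{10} = L \frac{1}{13} + 2 \cdot \frac{1}{10} = \frac{L}{13} + \frac{1}{5} = \frac{1}{5} + \frac{L}{13}$)
$G{\left(V \right)} = \frac{- \frac{37}{65} + V}{-406 + V}$ ($G{\left(V \right)} = \frac{V + \left(\frac{1}{5} + \frac{1}{13} \left(-10\right)\right)}{V - 406} = \frac{V + \left(\frac{1}{5} - \frac{10}{13}\right)}{-406 + V} = \frac{V - \frac{37}{65}}{-406 + V} = \frac{- \frac{37}{65} + V}{-406 + V}$)
$G{\left(l{\left(10,10 \right)} \right)} - \left(-5914\right) 69 = \frac{- \frac{37}{65} + \left(18 + 10^{2}\right)}{-406 + \left(18 + 10^{2}\right)} - \left(-5914\right) 69 = \frac{- \frac{37}{65} + \left(18 + 100\right)}{-406 + \left(18 + 100\right)} - -408066 = \frac{- \frac{37}{65} + 118}{-406 + 118} + 408066 = \frac{1}{-288} \cdot \frac{7633}{65} + 408066 = \left(- \frac{1}{288}\right) \frac{7633}{65} + 408066 = - \frac{7633}{18720} + 408066 = \frac{7638987887}{18720}$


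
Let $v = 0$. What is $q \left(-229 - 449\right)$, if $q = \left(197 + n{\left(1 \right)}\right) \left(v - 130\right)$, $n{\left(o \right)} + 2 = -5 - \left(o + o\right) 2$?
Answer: $16394040$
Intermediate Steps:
$n{\left(o \right)} = -7 - 4 o$ ($n{\left(o \right)} = -2 - \left(5 + \left(o + o\right) 2\right) = -2 - \left(5 + 2 o 2\right) = -2 - \left(5 + 4 o\right) = -7 - 4 o$)
$q = -24180$ ($q = \left(197 - 11\right) \left(0 - 130\right) = \left(197 - 11\right) \left(-130\right) = 186 \left(-130\right) = -24180$)
$q \left(-229 - 449\right) = - 24180 \left(-229 - 449\right) = \left(-24180\right) \left(-678\right) = 16394040$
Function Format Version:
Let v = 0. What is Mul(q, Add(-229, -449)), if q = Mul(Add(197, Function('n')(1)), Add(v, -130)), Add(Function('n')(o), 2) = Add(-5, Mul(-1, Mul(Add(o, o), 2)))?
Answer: 16394040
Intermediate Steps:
Function('n')(o) = Add(-7, Mul(-4, o)) (Function('n')(o) = Add(-2, Add(-5, Mul(-1, Mul(Add(o, o), 2)))) = Add(-2, Add(-5, Mul(-1, Mul(Mul(2, o), 2)))) = Add(-2, Add(-5, Mul(-1, Mul(4, o)))) = Add(-2, Add(-5, Mul(-4, o))) = Add(-7, Mul(-4, o)))
q = -24180 (q = Mul(Add(197, Add(-7, Mul(-4, 1))), Add(0, -130)) = Mul(Add(197, Add(-7, -4)), -130) = Mul(Add(197, -11), -130) = Mul(186, -130) = -24180)
Mul(q, Add(-229, -449)) = Mul(-24180, Add(-229, -449)) = Mul(-24180, -678) = 16394040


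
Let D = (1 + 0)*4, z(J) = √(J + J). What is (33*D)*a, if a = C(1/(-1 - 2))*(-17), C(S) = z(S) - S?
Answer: -748 - 748*I*√6 ≈ -748.0 - 1832.2*I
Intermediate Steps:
z(J) = √2*√J (z(J) = √(2*J) = √2*√J)
D = 4 (D = 1*4 = 4)
C(S) = -S + √2*√S (C(S) = √2*√S - S = -S + √2*√S)
a = -17/3 - 17*I*√6/3 (a = (-1/(-1 - 2) + √2*√(1/(-1 - 2)))*(-17) = (-1/(-3) + √2*√(1/(-3)))*(-17) = (-1*(-⅓) + √2*√(-⅓))*(-17) = (⅓ + √2*(I*√3/3))*(-17) = (⅓ + I*√6/3)*(-17) = -17/3 - 17*I*√6/3 ≈ -5.6667 - 13.88*I)
(33*D)*a = (33*4)*(-17/3 - 17*I*√6/3) = 132*(-17/3 - 17*I*√6/3) = -748 - 748*I*√6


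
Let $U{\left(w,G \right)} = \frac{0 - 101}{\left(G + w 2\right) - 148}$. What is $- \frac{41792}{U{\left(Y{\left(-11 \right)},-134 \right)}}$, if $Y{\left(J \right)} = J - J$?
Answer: $- \frac{11785344}{101} \approx -1.1669 \cdot 10^{5}$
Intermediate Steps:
$Y{\left(J \right)} = 0$
$U{\left(w,G \right)} = - \frac{101}{-148 + G + 2 w}$ ($U{\left(w,G \right)} = - \frac{101}{\left(G + 2 w\right) - 148} = - \frac{101}{-148 + G + 2 w}$)
$- \frac{41792}{U{\left(Y{\left(-11 \right)},-134 \right)}} = - \frac{41792}{\left(-101\right) \frac{1}{-148 - 134 + 2 \cdot 0}} = - \frac{41792}{\left(-101\right) \frac{1}{-148 - 134 + 0}} = - \frac{41792}{\left(-101\right) \frac{1}{-282}} = - \frac{41792}{\left(-101\right) \left(- \frac{1}{282}\right)} = - \frac{41792}{\frac{101}{282}} = \left(-41792\right) \frac{282}{101} = - \frac{11785344}{101}$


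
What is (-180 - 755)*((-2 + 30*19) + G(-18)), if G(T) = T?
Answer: -514250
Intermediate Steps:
(-180 - 755)*((-2 + 30*19) + G(-18)) = (-180 - 755)*((-2 + 30*19) - 18) = -935*((-2 + 570) - 18) = -935*(568 - 18) = -935*550 = -514250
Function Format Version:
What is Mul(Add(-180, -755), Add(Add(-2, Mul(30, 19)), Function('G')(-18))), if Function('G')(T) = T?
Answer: -514250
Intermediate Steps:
Mul(Add(-180, -755), Add(Add(-2, Mul(30, 19)), Function('G')(-18))) = Mul(Add(-180, -755), Add(Add(-2, Mul(30, 19)), -18)) = Mul(-935, Add(Add(-2, 570), -18)) = Mul(-935, Add(568, -18)) = Mul(-935, 550) = -514250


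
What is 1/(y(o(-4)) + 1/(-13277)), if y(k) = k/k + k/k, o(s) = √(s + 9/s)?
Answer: 13277/26553 ≈ 0.50002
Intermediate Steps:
y(k) = 2 (y(k) = 1 + 1 = 2)
1/(y(o(-4)) + 1/(-13277)) = 1/(2 + 1/(-13277)) = 1/(2 - 1/13277) = 1/(26553/13277) = 13277/26553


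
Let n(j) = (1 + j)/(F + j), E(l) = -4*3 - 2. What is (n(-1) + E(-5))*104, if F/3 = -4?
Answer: -1456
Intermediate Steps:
E(l) = -14 (E(l) = -12 - 2 = -14)
F = -12 (F = 3*(-4) = -12)
n(j) = (1 + j)/(-12 + j)
(n(-1) + E(-5))*104 = ((1 - 1)/(-12 - 1) - 14)*104 = (0/(-13) - 14)*104 = (-1/13*0 - 14)*104 = (0 - 14)*104 = -14*104 = -1456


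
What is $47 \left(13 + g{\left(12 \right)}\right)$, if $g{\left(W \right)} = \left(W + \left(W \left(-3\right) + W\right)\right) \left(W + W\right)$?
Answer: $-12925$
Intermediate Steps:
$g{\left(W \right)} = - 2 W^{2}$ ($g{\left(W \right)} = \left(W + \left(- 3 W + W\right)\right) 2 W = \left(W - 2 W\right) 2 W = - W 2 W = - 2 W^{2}$)
$47 \left(13 + g{\left(12 \right)}\right) = 47 \left(13 - 2 \cdot 12^{2}\right) = 47 \left(13 - 288\right) = 47 \left(-275\right) = -12925$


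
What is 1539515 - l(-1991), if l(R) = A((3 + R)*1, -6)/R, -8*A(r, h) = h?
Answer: 12260697463/7964 ≈ 1.5395e+6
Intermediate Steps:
A(r, h) = -h/8
l(R) = 3/(4*R) (l(R) = (-⅛*(-6))/R = 3/(4*R))
1539515 - l(-1991) = 1539515 - 3/(4*(-1991)) = 1539515 - 3*(-1)/(4*1991) = 1539515 - 1*(-3/7964) = 1539515 + 3/7964 = 12260697463/7964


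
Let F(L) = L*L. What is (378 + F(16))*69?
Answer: 43746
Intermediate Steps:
F(L) = L²
(378 + F(16))*69 = (378 + 16²)*69 = (378 + 256)*69 = 634*69 = 43746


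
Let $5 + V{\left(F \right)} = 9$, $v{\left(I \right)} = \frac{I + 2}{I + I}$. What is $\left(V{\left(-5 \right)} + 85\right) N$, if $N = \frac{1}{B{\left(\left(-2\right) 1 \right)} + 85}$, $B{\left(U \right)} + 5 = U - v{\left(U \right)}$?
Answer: $\frac{89}{78} \approx 1.141$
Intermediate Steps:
$v{\left(I \right)} = \frac{2 + I}{2 I}$
$V{\left(F \right)} = 4$ ($V{\left(F \right)} = -5 + 9 = 4$)
$B{\left(U \right)} = -5 + U - \frac{2 + U}{2 U}$ ($B{\left(U \right)} = -5 + \left(U - \frac{2 + U}{2 U}\right) = -5 + U - \frac{2 + U}{2 U}$)
$N = \frac{1}{78}$ ($N = \frac{1}{\left(- \frac{11}{2} - 2 - \frac{1}{\left(-2\right) 1}\right) + 85} = \frac{1}{\left(- \frac{11}{2} - 2 - \frac{1}{-2}\right) + 85} = \frac{1}{\left(- \frac{11}{2} - 2 - - \frac{1}{2}\right) + 85} = \frac{1}{\left(- \frac{11}{2} - 2 + \frac{1}{2}\right) + 85} = \frac{1}{-7 + 85} = \frac{1}{78} \approx 0.012821$)
$\left(V{\left(-5 \right)} + 85\right) N = \left(4 + 85\right) \frac{1}{78} = 89 \cdot \frac{1}{78} = \frac{89}{78}$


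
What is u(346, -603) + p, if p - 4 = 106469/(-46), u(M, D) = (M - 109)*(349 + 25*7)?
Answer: 5606363/46 ≈ 1.2188e+5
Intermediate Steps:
u(M, D) = -57116 + 524*M (u(M, D) = (-109 + M)*(349 + 175) = (-109 + M)*524 = -57116 + 524*M)
p = -106285/46 (p = 4 + 106469/(-46) = 4 + 106469*(-1/46) = 4 - 106469/46 = -106285/46 ≈ -2310.5)
u(346, -603) + p = (-57116 + 524*346) - 106285/46 = (-57116 + 181304) - 106285/46 = 124188 - 106285/46 = 5606363/46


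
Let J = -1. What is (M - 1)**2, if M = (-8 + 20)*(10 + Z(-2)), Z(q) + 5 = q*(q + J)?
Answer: 17161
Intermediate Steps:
Z(q) = -5 + q*(-1 + q) (Z(q) = -5 + q*(q - 1) = -5 + q*(-1 + q))
M = 132 (M = (-8 + 20)*(10 + (-5 + (-2)**2 - 1*(-2))) = 12*(10 + (-5 + 4 + 2)) = 12*(10 + 1) = 12*11 = 132)
(M - 1)**2 = (132 - 1)**2 = 131**2 = 17161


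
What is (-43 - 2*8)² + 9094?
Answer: 12575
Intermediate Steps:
(-43 - 2*8)² + 9094 = (-43 - 16)² + 9094 = (-59)² + 9094 = 3481 + 9094 = 12575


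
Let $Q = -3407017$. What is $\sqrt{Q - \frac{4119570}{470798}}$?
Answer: $\frac{2 i \sqrt{47198114748713158}}{235399} \approx 1845.8 i$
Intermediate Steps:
$\sqrt{Q - \frac{4119570}{470798}} = \sqrt{-3407017 - \frac{4119570}{470798}} = \sqrt{-3407017 - \frac{2059785}{235399}} = \sqrt{- \frac{802010454568}{235399}} = \frac{2 i \sqrt{47198114748713158}}{235399}$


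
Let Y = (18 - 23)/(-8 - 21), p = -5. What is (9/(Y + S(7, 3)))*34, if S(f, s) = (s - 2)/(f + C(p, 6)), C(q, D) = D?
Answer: 57681/47 ≈ 1227.3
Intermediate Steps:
S(f, s) = (-2 + s)/(6 + f) (S(f, s) = (s - 2)/(f + 6) = (-2 + s)/(6 + f))
Y = 5/29 (Y = -5/(-29) = -5*(-1/29) = 5/29 ≈ 0.17241)
(9/(Y + S(7, 3)))*34 = (9/(5/29 + (-2 + 3)/(6 + 7)))*34 = (9/(5/29 + 1/13))*34 = (9/(94/377))*34 = ((377/94)*9)*34 = (3393/94)*34 = 57681/47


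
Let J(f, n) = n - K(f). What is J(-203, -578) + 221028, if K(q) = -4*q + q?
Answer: 219841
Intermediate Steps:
K(q) = -3*q
J(f, n) = n + 3*f (J(f, n) = n - (-3)*f = n + 3*f)
J(-203, -578) + 221028 = (-578 + 3*(-203)) + 221028 = (-578 - 609) + 221028 = -1187 + 221028 = 219841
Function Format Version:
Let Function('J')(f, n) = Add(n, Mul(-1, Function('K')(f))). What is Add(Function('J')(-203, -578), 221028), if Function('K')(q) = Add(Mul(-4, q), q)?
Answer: 219841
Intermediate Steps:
Function('K')(q) = Mul(-3, q)
Function('J')(f, n) = Add(n, Mul(3, f)) (Function('J')(f, n) = Add(n, Mul(-1, Mul(-3, f))) = Add(n, Mul(3, f)))
Add(Function('J')(-203, -578), 221028) = Add(Add(-578, Mul(3, -203)), 221028) = Add(Add(-578, -609), 221028) = Add(-1187, 221028) = 219841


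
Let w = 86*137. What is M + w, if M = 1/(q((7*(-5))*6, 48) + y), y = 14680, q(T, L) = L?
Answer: 173525297/14728 ≈ 11782.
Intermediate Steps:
w = 11782
M = 1/14728 (M = 1/(48 + 14680) = 1/14728 ≈ 6.7898e-5)
M + w = 1/14728 + 11782 = 173525297/14728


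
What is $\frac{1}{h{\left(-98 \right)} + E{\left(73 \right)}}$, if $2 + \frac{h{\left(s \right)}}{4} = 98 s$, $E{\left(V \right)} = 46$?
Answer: $- \frac{1}{38378} \approx -2.6057 \cdot 10^{-5}$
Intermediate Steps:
$h{\left(s \right)} = -8 + 392 s$ ($h{\left(s \right)} = -8 + 4 \cdot 98 s = -8 + 392 s$)
$\frac{1}{h{\left(-98 \right)} + E{\left(73 \right)}} = \frac{1}{\left(-8 + 392 \left(-98\right)\right) + 46} = \frac{1}{\left(-8 - 38416\right) + 46} = \frac{1}{-38424 + 46} = \frac{1}{-38378} = - \frac{1}{38378}$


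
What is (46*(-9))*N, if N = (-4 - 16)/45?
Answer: 184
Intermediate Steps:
N = -4/9 (N = -20*1/45 = -4/9 ≈ -0.44444)
(46*(-9))*N = (46*(-9))*(-4/9) = -414*(-4/9) = 184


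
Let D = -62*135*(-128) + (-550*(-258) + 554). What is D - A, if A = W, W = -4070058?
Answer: 5283872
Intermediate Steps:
A = -4070058
D = 1213814 (D = -8370*(-128) + (141900 + 554) = 1071360 + 142454 = 1213814)
D - A = 1213814 - 1*(-4070058) = 1213814 + 4070058 = 5283872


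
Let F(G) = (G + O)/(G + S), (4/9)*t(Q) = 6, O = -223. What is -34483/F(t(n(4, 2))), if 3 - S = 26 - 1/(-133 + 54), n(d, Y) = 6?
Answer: -51827949/33101 ≈ -1565.8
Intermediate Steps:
S = -1818/79 (S = 3 - (26 - 1/(-133 + 54)) = 3 - (26 - 1/(-79)) = 3 - (26 - 1*(-1/79)) = 3 - (26 + 1/79) = 3 - 1*2055/79 = 3 - 2055/79 = -1818/79 ≈ -23.013)
t(Q) = 27/2 (t(Q) = (9/4)*6 = 27/2)
F(G) = (-223 + G)/(-1818/79 + G) (F(G) = (G - 223)/(G - 1818/79) = (-223 + G)/(-1818/79 + G))
-34483/F(t(n(4, 2))) = -34483*(-1818 + 79*(27/2))/(79*(-223 + 27/2)) = -34483/(79*(-419/2)/(-1818 + 2133/2)) = -34483/(79*(-419/2)/(-1503/2)) = -34483/(79*(-2/1503)*(-419/2)) = -34483/33101/1503 = -34483*1503/33101 = -51827949/33101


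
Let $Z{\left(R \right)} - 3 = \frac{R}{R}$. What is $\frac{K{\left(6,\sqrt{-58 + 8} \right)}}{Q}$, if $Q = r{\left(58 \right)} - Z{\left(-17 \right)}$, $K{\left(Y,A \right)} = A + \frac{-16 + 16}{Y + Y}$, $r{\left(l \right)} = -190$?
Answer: $- \frac{5 i \sqrt{2}}{194} \approx - 0.036449 i$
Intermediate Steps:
$Z{\left(R \right)} = 4$ ($Z{\left(R \right)} = 3 + \frac{R}{R} = 3 + 1 = 4$)
$K{\left(Y,A \right)} = A$ ($K{\left(Y,A \right)} = A + \frac{0}{2 Y} = A + 0 \frac{1}{2 Y} = A + 0 = A$)
$Q = -194$ ($Q = -190 - 4 = -194$)
$\frac{K{\left(6,\sqrt{-58 + 8} \right)}}{Q} = \frac{\sqrt{-58 + 8}}{-194} = \sqrt{-50} \left(- \frac{1}{194}\right) = 5 i \sqrt{2} \left(- \frac{1}{194}\right) = - \frac{5 i \sqrt{2}}{194}$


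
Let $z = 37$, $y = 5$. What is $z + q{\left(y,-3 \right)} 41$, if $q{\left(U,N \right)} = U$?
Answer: $242$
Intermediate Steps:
$z + q{\left(y,-3 \right)} 41 = 37 + 5 \cdot 41 = 37 + 205 = 242$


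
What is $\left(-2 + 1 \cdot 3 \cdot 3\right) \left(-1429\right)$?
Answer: $-10003$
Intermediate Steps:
$\left(-2 + 1 \cdot 3 \cdot 3\right) \left(-1429\right) = \left(-2 + 3 \cdot 3\right) \left(-1429\right) = \left(-2 + 9\right) \left(-1429\right) = 7 \left(-1429\right) = -10003$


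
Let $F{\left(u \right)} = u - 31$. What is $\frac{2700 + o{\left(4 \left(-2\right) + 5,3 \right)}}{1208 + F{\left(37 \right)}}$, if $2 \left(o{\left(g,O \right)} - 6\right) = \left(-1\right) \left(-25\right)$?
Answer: $\frac{5437}{2428} \approx 2.2393$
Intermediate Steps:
$F{\left(u \right)} = -31 + u$
$o{\left(g,O \right)} = \frac{37}{2}$ ($o{\left(g,O \right)} = 6 + \frac{\left(-1\right) \left(-25\right)}{2} = 6 + \frac{1}{2} \cdot 25 = 6 + \frac{25}{2} = \frac{37}{2}$)
$\frac{2700 + o{\left(4 \left(-2\right) + 5,3 \right)}}{1208 + F{\left(37 \right)}} = \frac{2700 + \frac{37}{2}}{1208 + \left(-31 + 37\right)} = \frac{5437}{2 \left(1208 + 6\right)} = \frac{5437}{2 \cdot 1214} = \frac{5437}{2} \cdot \frac{1}{1214} = \frac{5437}{2428}$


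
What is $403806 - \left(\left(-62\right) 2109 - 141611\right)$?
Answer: $676175$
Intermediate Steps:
$403806 - \left(\left(-62\right) 2109 - 141611\right) = 403806 - \left(-130758 - 141611\right) = 403806 - -272369 = 403806 + 272369 = 676175$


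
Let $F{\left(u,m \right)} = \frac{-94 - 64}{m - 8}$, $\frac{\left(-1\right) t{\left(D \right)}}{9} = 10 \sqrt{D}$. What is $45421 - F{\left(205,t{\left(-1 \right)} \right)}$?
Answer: $\frac{92703945}{2041} + \frac{3555 i}{2041} \approx 45421.0 + 1.7418 i$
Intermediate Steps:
$t{\left(D \right)} = - 90 \sqrt{D}$ ($t{\left(D \right)} = - 9 \cdot 10 \sqrt{D} = - 90 \sqrt{D}$)
$F{\left(u,m \right)} = - \frac{158}{-8 + m}$
$45421 - F{\left(205,t{\left(-1 \right)} \right)} = 45421 - - \frac{158}{-8 - 90 \sqrt{-1}} = 45421 - - \frac{158}{-8 - 90 i} = 45421 - - 158 \frac{-8 + 90 i}{8164} = 45421 - - \frac{79 \left(-8 + 90 i\right)}{4082} = 45421 + \frac{79 \left(-8 + 90 i\right)}{4082}$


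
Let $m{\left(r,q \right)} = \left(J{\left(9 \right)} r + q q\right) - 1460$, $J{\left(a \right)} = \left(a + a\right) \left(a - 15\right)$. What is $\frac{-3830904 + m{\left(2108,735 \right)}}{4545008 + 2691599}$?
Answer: $- \frac{502829}{1033801} \approx -0.48639$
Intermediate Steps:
$J{\left(a \right)} = 2 a \left(-15 + a\right)$
$m{\left(r,q \right)} = -1460 + q^{2} - 108 r$ ($m{\left(r,q \right)} = \left(2 \cdot 9 \left(-15 + 9\right) r + q q\right) - 1460 = \left(2 \cdot 9 \left(-6\right) r + q^{2}\right) - 1460 = \left(- 108 r + q^{2}\right) - 1460 = \left(q^{2} - 108 r\right) - 1460 = -1460 + q^{2} - 108 r$)
$\frac{-3830904 + m{\left(2108,735 \right)}}{4545008 + 2691599} = \frac{-3830904 - \left(229124 - 540225\right)}{4545008 + 2691599} = \frac{-3830904 - -311101}{7236607} = \left(-3830904 + 311101\right) \frac{1}{7236607} = \left(-3519803\right) \frac{1}{7236607} = - \frac{502829}{1033801}$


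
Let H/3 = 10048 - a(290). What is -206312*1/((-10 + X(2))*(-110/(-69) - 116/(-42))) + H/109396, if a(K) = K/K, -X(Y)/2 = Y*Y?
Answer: 227131463491/86313444 ≈ 2631.5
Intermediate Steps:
X(Y) = -2*Y² (X(Y) = -2*Y*Y = -2*Y²)
a(K) = 1
H = 30141 (H = 3*(10048 - 1*1) = 3*(10048 - 1) = 3*10047 = 30141)
-206312*1/((-10 + X(2))*(-110/(-69) - 116/(-42))) + H/109396 = -206312*1/((-10 - 2*2²)*(-110/(-69) - 116/(-42))) + 30141/109396 = -206312*1/((-10 - 2*4)*(-110*(-1/69) - 116*(-1/42))) + 30141*(1/109396) = -206312*1/((-10 - 8)*(110/69 + 58/21)) + 30141/109396 = -206312/((-18*2104/483)) + 30141/109396 = -206312/(-12624/161) + 30141/109396 = -206312*(-161/12624) + 30141/109396 = 4152029/1578 + 30141/109396 = 227131463491/86313444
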